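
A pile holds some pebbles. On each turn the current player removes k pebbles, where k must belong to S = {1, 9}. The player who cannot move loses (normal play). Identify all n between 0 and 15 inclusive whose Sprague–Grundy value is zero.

0, 2, 4, 6, 8, 10, 12, 14

G(0) = 0
G(1) = mex{0} = 1
G(2) = mex{1} = 0
G(3) = mex{0} = 1
G(4) = mex{1} = 0
G(5) = mex{0} = 1
G(6) = mex{1} = 0
G(7) = mex{0} = 1
G(8) = mex{1} = 0
G(9) = mex{0,0} = 1
G(10) = mex{1,1} = 0
G(11) = mex{0,0} = 1
G(12) = mex{1,1} = 0
G(13) = mex{0,0} = 1
G(14) = mex{1,1} = 0
G(15) = mex{0,0} = 1
P-positions are exactly the n with G(n) = 0.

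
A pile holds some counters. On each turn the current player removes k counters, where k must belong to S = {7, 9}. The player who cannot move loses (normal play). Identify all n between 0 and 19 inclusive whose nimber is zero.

0, 1, 2, 3, 4, 5, 6, 16, 17, 18, 19

G(0) = 0
G(1) = mex{} = 0
G(2) = mex{} = 0
G(3) = mex{} = 0
G(4) = mex{} = 0
G(5) = mex{} = 0
G(6) = mex{} = 0
G(7) = mex{0} = 1
G(8) = mex{0} = 1
G(9) = mex{0,0} = 1
G(10) = mex{0,0} = 1
G(11) = mex{0,0} = 1
G(12) = mex{0,0} = 1
G(13) = mex{0,0} = 1
G(14) = mex{1,0} = 2
G(15) = mex{1,0} = 2
G(16) = mex{1,1} = 0
G(17) = mex{1,1} = 0
G(18) = mex{1,1} = 0
G(19) = mex{1,1} = 0
P-positions are exactly the n with G(n) = 0.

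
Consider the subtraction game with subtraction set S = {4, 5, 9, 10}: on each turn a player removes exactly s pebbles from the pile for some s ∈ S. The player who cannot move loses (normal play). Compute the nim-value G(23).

G(0) = 0
G(1) = mex{} = 0
G(2) = mex{} = 0
G(3) = mex{} = 0
G(4) = mex{0} = 1
G(5) = mex{0,0} = 1
G(6) = mex{0,0} = 1
G(7) = mex{0,0} = 1
G(8) = mex{1,0} = 2
G(9) = mex{1,1,0} = 2
G(10) = mex{1,1,0,0} = 2
G(11) = mex{1,1,0,0} = 2
G(12) = mex{2,1,0,0} = 3
G(13) = mex{2,2,1,0} = 3
G(14) = mex{2,2,1,1} = 0
G(15) = mex{2,2,1,1} = 0
G(16) = mex{3,2,1,1} = 0
G(17) = mex{3,3,2,1} = 0
G(18) = mex{0,3,2,2} = 1
G(19) = mex{0,0,2,2} = 1
G(20) = mex{0,0,2,2} = 1
G(21) = mex{0,0,3,2} = 1
G(22) = mex{1,0,3,3} = 2
G(23) = mex{1,1,0,3} = 2

2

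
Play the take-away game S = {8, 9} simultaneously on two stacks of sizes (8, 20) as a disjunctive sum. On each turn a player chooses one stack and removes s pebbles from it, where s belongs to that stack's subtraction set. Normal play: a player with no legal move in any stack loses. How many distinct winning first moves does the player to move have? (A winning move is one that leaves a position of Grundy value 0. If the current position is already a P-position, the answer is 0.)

All stacks use S = {8, 9}:
n :  0  1  2  3  4  5  6  7  8  9 10 11 12 13 14 15 16 17 18 19 20
G :  0  0  0  0  0  0  0  0  1  1  1  1  1  1  1  1  2  0  0  0  0
Stack A: G(8) = 1.
Stack B: G(20) = 0.
Combined Grundy value = 1 ⊕ 0 = 1.
A winning move leaves total XOR = 0, i.e. changes one component's Grundy value g to g ⊕ X where X is the current total.
Stack A: need g' = 1⊕1 = 0. Options: 8−8→G=0. Hits: 1.
Stack B: need g' = 0⊕1 = 1. Options: 20−8→G=1, 20−9→G=1. Hits: 2.

3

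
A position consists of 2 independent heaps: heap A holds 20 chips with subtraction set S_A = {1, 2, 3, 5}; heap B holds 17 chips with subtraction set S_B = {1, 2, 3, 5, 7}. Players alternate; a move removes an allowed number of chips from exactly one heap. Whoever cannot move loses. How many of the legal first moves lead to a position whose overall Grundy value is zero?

Heap A, S = {1, 2, 3, 5}:
G(0) = 0
G(1) = mex{0} = 1
G(2) = mex{1,0} = 2
G(3) = mex{2,1,0} = 3
G(4) = mex{3,2,1} = 0
G(5) = mex{0,3,2,0} = 1
G(6) = mex{1,0,3,1} = 2
G(7) = mex{2,1,0,2} = 3
G(8) = mex{3,2,1,3} = 0
G(9) = mex{0,3,2,0} = 1
G(10) = mex{1,0,3,1} = 2
G(11) = mex{2,1,0,2} = 3
G(12) = mex{3,2,1,3} = 0
G(13) = mex{0,3,2,0} = 1
G(14) = mex{1,0,3,1} = 2
G(15) = mex{2,1,0,2} = 3
G(16) = mex{3,2,1,3} = 0
G(17) = mex{0,3,2,0} = 1
G(18) = mex{1,0,3,1} = 2
G(19) = mex{2,1,0,2} = 3
G(20) = mex{3,2,1,3} = 0
G_A(20) = 0.
Heap B, S = {1, 2, 3, 5, 7}:
G(0) = 0
G(1) = mex{0} = 1
G(2) = mex{1,0} = 2
G(3) = mex{2,1,0} = 3
G(4) = mex{3,2,1} = 0
G(5) = mex{0,3,2,0} = 1
G(6) = mex{1,0,3,1} = 2
G(7) = mex{2,1,0,2,0} = 3
G(8) = mex{3,2,1,3,1} = 0
G(9) = mex{0,3,2,0,2} = 1
G(10) = mex{1,0,3,1,3} = 2
G(11) = mex{2,1,0,2,0} = 3
G(12) = mex{3,2,1,3,1} = 0
G(13) = mex{0,3,2,0,2} = 1
G(14) = mex{1,0,3,1,3} = 2
G(15) = mex{2,1,0,2,0} = 3
G(16) = mex{3,2,1,3,1} = 0
G(17) = mex{0,3,2,0,2} = 1
G_B(17) = 1.
Combined Grundy value = 0 ⊕ 1 = 1.
A winning move leaves total XOR = 0, i.e. changes one component's Grundy value g to g ⊕ X where X is the current total.
Heap A: need g' = 0⊕1 = 1. Options: 20−1→G=3, 20−2→G=2, 20−3→G=1, 20−5→G=3. Hits: 1.
Heap B: need g' = 1⊕1 = 0. Options: 17−1→G=0, 17−2→G=3, 17−3→G=2, 17−5→G=0, 17−7→G=2. Hits: 2.

3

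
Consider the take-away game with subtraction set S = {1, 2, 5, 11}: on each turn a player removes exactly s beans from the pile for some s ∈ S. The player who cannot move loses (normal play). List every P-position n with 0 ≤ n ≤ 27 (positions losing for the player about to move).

0, 3, 6, 9, 12, 15, 18, 21, 24, 27

G(0) = 0
G(1) = mex{0} = 1
G(2) = mex{1,0} = 2
G(3) = mex{2,1} = 0
G(4) = mex{0,2} = 1
G(5) = mex{1,0,0} = 2
G(6) = mex{2,1,1} = 0
G(7) = mex{0,2,2} = 1
G(8) = mex{1,0,0} = 2
G(9) = mex{2,1,1} = 0
G(10) = mex{0,2,2} = 1
G(11) = mex{1,0,0,0} = 2
G(12) = mex{2,1,1,1} = 0
G(13) = mex{0,2,2,2} = 1
G(14) = mex{1,0,0,0} = 2
G(15) = mex{2,1,1,1} = 0
G(16) = mex{0,2,2,2} = 1
G(17) = mex{1,0,0,0} = 2
G(18) = mex{2,1,1,1} = 0
G(19) = mex{0,2,2,2} = 1
G(20) = mex{1,0,0,0} = 2
G(21) = mex{2,1,1,1} = 0
G(22) = mex{0,2,2,2} = 1
G(23) = mex{1,0,0,0} = 2
G(24) = mex{2,1,1,1} = 0
G(25) = mex{0,2,2,2} = 1
G(26) = mex{1,0,0,0} = 2
G(27) = mex{2,1,1,1} = 0
P-positions are exactly the n with G(n) = 0.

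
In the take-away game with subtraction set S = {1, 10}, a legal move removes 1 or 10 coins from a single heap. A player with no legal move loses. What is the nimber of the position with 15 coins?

0

G(0) = 0
G(1) = mex{0} = 1
G(2) = mex{1} = 0
G(3) = mex{0} = 1
G(4) = mex{1} = 0
G(5) = mex{0} = 1
G(6) = mex{1} = 0
G(7) = mex{0} = 1
G(8) = mex{1} = 0
G(9) = mex{0} = 1
G(10) = mex{1,0} = 2
G(11) = mex{2,1} = 0
G(12) = mex{0,0} = 1
G(13) = mex{1,1} = 0
G(14) = mex{0,0} = 1
G(15) = mex{1,1} = 0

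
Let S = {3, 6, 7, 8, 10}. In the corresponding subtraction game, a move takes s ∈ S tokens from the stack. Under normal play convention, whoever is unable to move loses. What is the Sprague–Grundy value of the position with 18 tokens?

n :  0  1  2  3  4  5  6  7  8  9 10 11 12 13 14 15 16 17 18
G :  0  0  0  1  1  1  2  2  2  3  3  3  4  0  0  0  1  1  1

1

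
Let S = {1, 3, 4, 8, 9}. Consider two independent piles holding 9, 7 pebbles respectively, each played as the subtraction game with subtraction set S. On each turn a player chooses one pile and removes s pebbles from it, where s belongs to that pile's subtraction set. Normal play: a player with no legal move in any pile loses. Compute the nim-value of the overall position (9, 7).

All piles use S = {1, 3, 4, 8, 9}:
n : 0 1 2 3 4 5 6 7 8 9
G : 0 1 0 1 2 3 2 0 1 4
Pile A: G(9) = 4.
Pile B: G(7) = 0.
Combined Grundy value = 4 ⊕ 0 = 4.

4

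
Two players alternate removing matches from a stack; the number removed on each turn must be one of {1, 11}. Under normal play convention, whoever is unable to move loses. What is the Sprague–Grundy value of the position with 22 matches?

0

G(0) = 0
G(1) = mex{0} = 1
G(2) = mex{1} = 0
G(3) = mex{0} = 1
G(4) = mex{1} = 0
G(5) = mex{0} = 1
G(6) = mex{1} = 0
G(7) = mex{0} = 1
G(8) = mex{1} = 0
G(9) = mex{0} = 1
G(10) = mex{1} = 0
G(11) = mex{0,0} = 1
G(12) = mex{1,1} = 0
G(13) = mex{0,0} = 1
G(14) = mex{1,1} = 0
G(15) = mex{0,0} = 1
G(16) = mex{1,1} = 0
G(17) = mex{0,0} = 1
G(18) = mex{1,1} = 0
G(19) = mex{0,0} = 1
G(20) = mex{1,1} = 0
G(21) = mex{0,0} = 1
G(22) = mex{1,1} = 0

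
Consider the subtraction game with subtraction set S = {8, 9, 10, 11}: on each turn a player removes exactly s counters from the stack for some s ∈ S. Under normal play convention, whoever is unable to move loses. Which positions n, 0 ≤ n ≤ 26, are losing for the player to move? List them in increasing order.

n :  0  1  2  3  4  5  6  7  8  9 10 11 12 13 14 15 16 17 18 19 20 21 22 23 24 25 26
G :  0  0  0  0  0  0  0  0  1  1  1  1  1  1  1  1  2  2  2  0  0  0  0  0  0  0  0
P-positions are exactly the n with G(n) = 0.

0, 1, 2, 3, 4, 5, 6, 7, 19, 20, 21, 22, 23, 24, 25, 26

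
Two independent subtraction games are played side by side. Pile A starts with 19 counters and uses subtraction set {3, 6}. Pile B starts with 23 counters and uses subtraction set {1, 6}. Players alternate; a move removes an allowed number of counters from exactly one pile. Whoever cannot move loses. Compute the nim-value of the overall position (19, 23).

0

Pile A, S = {3, 6}:
G(0) = 0
G(1) = mex{} = 0
G(2) = mex{} = 0
G(3) = mex{0} = 1
G(4) = mex{0} = 1
G(5) = mex{0} = 1
G(6) = mex{1,0} = 2
G(7) = mex{1,0} = 2
G(8) = mex{1,0} = 2
G(9) = mex{2,1} = 0
G(10) = mex{2,1} = 0
G(11) = mex{2,1} = 0
G(12) = mex{0,2} = 1
G(13) = mex{0,2} = 1
G(14) = mex{0,2} = 1
G(15) = mex{1,0} = 2
G(16) = mex{1,0} = 2
G(17) = mex{1,0} = 2
G(18) = mex{2,1} = 0
G(19) = mex{2,1} = 0
G_A(19) = 0.
Pile B, S = {1, 6}:
G(0) = 0
G(1) = mex{0} = 1
G(2) = mex{1} = 0
G(3) = mex{0} = 1
G(4) = mex{1} = 0
G(5) = mex{0} = 1
G(6) = mex{1,0} = 2
G(7) = mex{2,1} = 0
G(8) = mex{0,0} = 1
G(9) = mex{1,1} = 0
G(10) = mex{0,0} = 1
G(11) = mex{1,1} = 0
G(12) = mex{0,2} = 1
G(13) = mex{1,0} = 2
G(14) = mex{2,1} = 0
G(15) = mex{0,0} = 1
G(16) = mex{1,1} = 0
G(17) = mex{0,0} = 1
G(18) = mex{1,1} = 0
G(19) = mex{0,2} = 1
G(20) = mex{1,0} = 2
G(21) = mex{2,1} = 0
G(22) = mex{0,0} = 1
G(23) = mex{1,1} = 0
G_B(23) = 0.
Combined Grundy value = 0 ⊕ 0 = 0.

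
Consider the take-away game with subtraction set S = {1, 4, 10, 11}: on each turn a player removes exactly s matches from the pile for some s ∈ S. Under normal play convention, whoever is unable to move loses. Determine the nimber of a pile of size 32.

2

G(0) = 0
G(1) = mex{0} = 1
G(2) = mex{1} = 0
G(3) = mex{0} = 1
G(4) = mex{1,0} = 2
G(5) = mex{2,1} = 0
G(6) = mex{0,0} = 1
G(7) = mex{1,1} = 0
G(8) = mex{0,2} = 1
G(9) = mex{1,0} = 2
G(10) = mex{2,1,0} = 3
G(11) = mex{3,0,1,0} = 2
G(12) = mex{2,1,0,1} = 3
G(13) = mex{3,2,1,0} = 4
G(14) = mex{4,3,2,1} = 0
G(15) = mex{0,2,0,2} = 1
G(16) = mex{1,3,1,0} = 2
G(17) = mex{2,4,0,1} = 3
G(18) = mex{3,0,1,0} = 2
G(19) = mex{2,1,2,1} = 0
G(20) = mex{0,2,3,2} = 1
G(21) = mex{1,3,2,3} = 0
G(22) = mex{0,2,3,2} = 1
G(23) = mex{1,0,4,3} = 2
G(24) = mex{2,1,0,4} = 3
G(25) = mex{3,0,1,0} = 2
G(26) = mex{2,1,2,1} = 0
G(27) = mex{0,2,3,2} = 1
G(28) = mex{1,3,2,3} = 0
G(29) = mex{0,2,0,2} = 1
G(30) = mex{1,0,1,0} = 2
G(31) = mex{2,1,0,1} = 3
G(32) = mex{3,0,1,0} = 2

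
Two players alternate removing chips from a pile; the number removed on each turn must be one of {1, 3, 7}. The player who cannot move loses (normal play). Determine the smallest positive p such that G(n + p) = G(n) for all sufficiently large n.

G(0) = 0
G(1) = mex{0} = 1
G(2) = mex{1} = 0
G(3) = mex{0,0} = 1
G(4) = mex{1,1} = 0
G(5) = mex{0,0} = 1
G(6) = mex{1,1} = 0
G(7) = mex{0,0,0} = 1
G(8) = mex{1,1,1} = 0
G(9) = mex{0,0,0} = 1
G(10) = mex{1,1,1} = 0
G(11) = mex{0,0,0} = 1
G(12) = mex{1,1,1} = 0
G(13) = mex{0,0,0} = 1
G(14) = mex{1,1,1} = 0
G(n+2) = G(n) holds for n = 0,…,6 (a full window of length max(S) = 7), so the sequence is purely periodic with period 2.

2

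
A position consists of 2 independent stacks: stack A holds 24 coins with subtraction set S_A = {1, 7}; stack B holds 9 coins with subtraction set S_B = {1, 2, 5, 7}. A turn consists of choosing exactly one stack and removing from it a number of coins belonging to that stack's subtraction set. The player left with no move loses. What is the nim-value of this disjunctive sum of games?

0

Stack A, S = {1, 7}:
G(0) = 0
G(1) = mex{0} = 1
G(2) = mex{1} = 0
G(3) = mex{0} = 1
G(4) = mex{1} = 0
G(5) = mex{0} = 1
G(6) = mex{1} = 0
G(7) = mex{0,0} = 1
G(8) = mex{1,1} = 0
G(9) = mex{0,0} = 1
G(10) = mex{1,1} = 0
G(11) = mex{0,0} = 1
G(12) = mex{1,1} = 0
G(13) = mex{0,0} = 1
G(14) = mex{1,1} = 0
G(15) = mex{0,0} = 1
G(16) = mex{1,1} = 0
G(17) = mex{0,0} = 1
G(18) = mex{1,1} = 0
G(19) = mex{0,0} = 1
G(20) = mex{1,1} = 0
G(21) = mex{0,0} = 1
G(22) = mex{1,1} = 0
G(23) = mex{0,0} = 1
G(24) = mex{1,1} = 0
G_A(24) = 0.
Stack B, S = {1, 2, 5, 7}:
n : 0 1 2 3 4 5 6 7 8 9
G : 0 1 2 0 1 2 0 1 2 0
G_B(9) = 0.
Combined Grundy value = 0 ⊕ 0 = 0.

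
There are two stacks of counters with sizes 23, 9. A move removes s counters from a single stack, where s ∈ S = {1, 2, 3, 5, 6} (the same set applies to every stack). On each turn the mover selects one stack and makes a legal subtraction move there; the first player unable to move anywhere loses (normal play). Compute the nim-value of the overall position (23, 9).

All stacks use S = {1, 2, 3, 5, 6}:
G(0) = 0
G(1) = mex{0} = 1
G(2) = mex{1,0} = 2
G(3) = mex{2,1,0} = 3
G(4) = mex{3,2,1} = 0
G(5) = mex{0,3,2,0} = 1
G(6) = mex{1,0,3,1,0} = 2
G(7) = mex{2,1,0,2,1} = 3
G(8) = mex{3,2,1,3,2} = 0
G(9) = mex{0,3,2,0,3} = 1
G(10) = mex{1,0,3,1,0} = 2
G(11) = mex{2,1,0,2,1} = 3
G(12) = mex{3,2,1,3,2} = 0
G(13) = mex{0,3,2,0,3} = 1
G(14) = mex{1,0,3,1,0} = 2
G(15) = mex{2,1,0,2,1} = 3
G(16) = mex{3,2,1,3,2} = 0
G(17) = mex{0,3,2,0,3} = 1
G(18) = mex{1,0,3,1,0} = 2
G(19) = mex{2,1,0,2,1} = 3
G(20) = mex{3,2,1,3,2} = 0
G(21) = mex{0,3,2,0,3} = 1
G(22) = mex{1,0,3,1,0} = 2
G(23) = mex{2,1,0,2,1} = 3
Stack A: G(23) = 3.
Stack B: G(9) = 1.
Combined Grundy value = 3 ⊕ 1 = 2.

2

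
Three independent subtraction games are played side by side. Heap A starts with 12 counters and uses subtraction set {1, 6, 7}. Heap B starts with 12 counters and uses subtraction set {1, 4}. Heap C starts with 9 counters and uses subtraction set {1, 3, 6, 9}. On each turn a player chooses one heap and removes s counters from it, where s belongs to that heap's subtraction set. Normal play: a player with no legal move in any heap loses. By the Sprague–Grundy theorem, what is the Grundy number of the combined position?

Heap A, S = {1, 6, 7}:
G(0) = 0
G(1) = mex{0} = 1
G(2) = mex{1} = 0
G(3) = mex{0} = 1
G(4) = mex{1} = 0
G(5) = mex{0} = 1
G(6) = mex{1,0} = 2
G(7) = mex{2,1,0} = 3
G(8) = mex{3,0,1} = 2
G(9) = mex{2,1,0} = 3
G(10) = mex{3,0,1} = 2
G(11) = mex{2,1,0} = 3
G(12) = mex{3,2,1} = 0
G_A(12) = 0.
Heap B, S = {1, 4}:
G(0) = 0
G(1) = mex{0} = 1
G(2) = mex{1} = 0
G(3) = mex{0} = 1
G(4) = mex{1,0} = 2
G(5) = mex{2,1} = 0
G(6) = mex{0,0} = 1
G(7) = mex{1,1} = 0
G(8) = mex{0,2} = 1
G(9) = mex{1,0} = 2
G(10) = mex{2,1} = 0
G(11) = mex{0,0} = 1
G(12) = mex{1,1} = 0
G_B(12) = 0.
Heap C, S = {1, 3, 6, 9}:
G(0) = 0
G(1) = mex{0} = 1
G(2) = mex{1} = 0
G(3) = mex{0,0} = 1
G(4) = mex{1,1} = 0
G(5) = mex{0,0} = 1
G(6) = mex{1,1,0} = 2
G(7) = mex{2,0,1} = 3
G(8) = mex{3,1,0} = 2
G(9) = mex{2,2,1,0} = 3
G_C(9) = 3.
Combined Grundy value = 0 ⊕ 0 ⊕ 3 = 3.

3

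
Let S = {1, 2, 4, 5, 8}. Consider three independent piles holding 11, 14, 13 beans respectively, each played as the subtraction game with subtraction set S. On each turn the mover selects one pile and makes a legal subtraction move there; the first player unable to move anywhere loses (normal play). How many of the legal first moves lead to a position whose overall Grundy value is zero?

All piles use S = {1, 2, 4, 5, 8}:
G(0) = 0
G(1) = mex{0} = 1
G(2) = mex{1,0} = 2
G(3) = mex{2,1} = 0
G(4) = mex{0,2,0} = 1
G(5) = mex{1,0,1,0} = 2
G(6) = mex{2,1,2,1} = 0
G(7) = mex{0,2,0,2} = 1
G(8) = mex{1,0,1,0,0} = 2
G(9) = mex{2,1,2,1,1} = 0
G(10) = mex{0,2,0,2,2} = 1
G(11) = mex{1,0,1,0,0} = 2
G(12) = mex{2,1,2,1,1} = 0
G(13) = mex{0,2,0,2,2} = 1
G(14) = mex{1,0,1,0,0} = 2
Pile A: G(11) = 2.
Pile B: G(14) = 2.
Pile C: G(13) = 1.
Combined Grundy value = 2 ⊕ 2 ⊕ 1 = 1.
A winning move leaves total XOR = 0, i.e. changes one component's Grundy value g to g ⊕ X where X is the current total.
Pile A: need g' = 2⊕1 = 3. Options: 11−1→G=1, 11−2→G=0, 11−4→G=1, 11−5→G=0, 11−8→G=0. Hits: 0.
Pile B: need g' = 2⊕1 = 3. Options: 14−1→G=1, 14−2→G=0, 14−4→G=1, 14−5→G=0, 14−8→G=0. Hits: 0.
Pile C: need g' = 1⊕1 = 0. Options: 13−1→G=0, 13−2→G=2, 13−4→G=0, 13−5→G=2, 13−8→G=2. Hits: 2.

2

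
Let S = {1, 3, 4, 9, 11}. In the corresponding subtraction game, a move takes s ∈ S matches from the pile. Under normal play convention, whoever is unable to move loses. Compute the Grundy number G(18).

G(0) = 0
G(1) = mex{0} = 1
G(2) = mex{1} = 0
G(3) = mex{0,0} = 1
G(4) = mex{1,1,0} = 2
G(5) = mex{2,0,1} = 3
G(6) = mex{3,1,0} = 2
G(7) = mex{2,2,1} = 0
G(8) = mex{0,3,2} = 1
G(9) = mex{1,2,3,0} = 4
G(10) = mex{4,0,2,1} = 3
G(11) = mex{3,1,0,0,0} = 2
G(12) = mex{2,4,1,1,1} = 0
G(13) = mex{0,3,4,2,0} = 1
G(14) = mex{1,2,3,3,1} = 0
G(15) = mex{0,0,2,2,2} = 1
G(16) = mex{1,1,0,0,3} = 2
G(17) = mex{2,0,1,1,2} = 3
G(18) = mex{3,1,0,4,0} = 2

2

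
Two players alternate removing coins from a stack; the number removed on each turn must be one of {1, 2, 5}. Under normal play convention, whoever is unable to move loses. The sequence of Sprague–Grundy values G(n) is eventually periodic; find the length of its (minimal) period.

3

G(0) = 0
G(1) = mex{0} = 1
G(2) = mex{1,0} = 2
G(3) = mex{2,1} = 0
G(4) = mex{0,2} = 1
G(5) = mex{1,0,0} = 2
G(6) = mex{2,1,1} = 0
G(7) = mex{0,2,2} = 1
G(8) = mex{1,0,0} = 2
G(9) = mex{2,1,1} = 0
G(10) = mex{0,2,2} = 1
G(11) = mex{1,0,0} = 2
G(12) = mex{2,1,1} = 0
G(13) = mex{0,2,2} = 1
G(14) = mex{1,0,0} = 2
G(n+3) = G(n) holds for n = 0,…,4 (a full window of length max(S) = 5), so the sequence is purely periodic with period 3.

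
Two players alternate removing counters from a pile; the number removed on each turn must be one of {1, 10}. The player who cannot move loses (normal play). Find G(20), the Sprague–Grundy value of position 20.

1

n :  0  1  2  3  4  5  6  7  8  9 10 11 12 13 14 15 16 17 18 19 20
G :  0  1  0  1  0  1  0  1  0  1  2  0  1  0  1  0  1  0  1  0  1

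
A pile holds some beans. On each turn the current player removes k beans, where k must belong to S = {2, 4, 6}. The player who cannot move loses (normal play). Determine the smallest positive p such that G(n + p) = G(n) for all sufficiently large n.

8

G(0) = 0
G(1) = mex{} = 0
G(2) = mex{0} = 1
G(3) = mex{0} = 1
G(4) = mex{1,0} = 2
G(5) = mex{1,0} = 2
G(6) = mex{2,1,0} = 3
G(7) = mex{2,1,0} = 3
G(8) = mex{3,2,1} = 0
G(9) = mex{3,2,1} = 0
G(10) = mex{0,3,2} = 1
G(11) = mex{0,3,2} = 1
G(12) = mex{1,0,3} = 2
G(13) = mex{1,0,3} = 2
G(14) = mex{2,1,0} = 3
G(15) = mex{2,1,0} = 3
G(16) = mex{3,2,1} = 0
G(17) = mex{3,2,1} = 0
G(n+8) = G(n) holds for n = 0,…,5 (a full window of length max(S) = 6), so the sequence is purely periodic with period 8.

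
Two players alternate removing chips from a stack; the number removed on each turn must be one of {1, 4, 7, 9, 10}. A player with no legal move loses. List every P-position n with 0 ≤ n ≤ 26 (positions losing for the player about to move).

G(0) = 0
G(1) = mex{0} = 1
G(2) = mex{1} = 0
G(3) = mex{0} = 1
G(4) = mex{1,0} = 2
G(5) = mex{2,1} = 0
G(6) = mex{0,0} = 1
G(7) = mex{1,1,0} = 2
G(8) = mex{2,2,1} = 0
G(9) = mex{0,0,0,0} = 1
G(10) = mex{1,1,1,1,0} = 2
G(11) = mex{2,2,2,0,1} = 3
G(12) = mex{3,0,0,1,0} = 2
G(13) = mex{2,1,1,2,1} = 0
G(14) = mex{0,2,2,0,2} = 1
G(15) = mex{1,3,0,1,0} = 2
G(16) = mex{2,2,1,2,1} = 0
G(17) = mex{0,0,2,0,2} = 1
G(18) = mex{1,1,3,1,0} = 2
G(19) = mex{2,2,2,2,1} = 0
G(20) = mex{0,0,0,3,2} = 1
G(21) = mex{1,1,1,2,3} = 0
G(22) = mex{0,2,2,0,2} = 1
G(23) = mex{1,0,0,1,0} = 2
G(24) = mex{2,1,1,2,1} = 0
G(25) = mex{0,0,2,0,2} = 1
G(26) = mex{1,1,0,1,0} = 2
P-positions are exactly the n with G(n) = 0.

0, 2, 5, 8, 13, 16, 19, 21, 24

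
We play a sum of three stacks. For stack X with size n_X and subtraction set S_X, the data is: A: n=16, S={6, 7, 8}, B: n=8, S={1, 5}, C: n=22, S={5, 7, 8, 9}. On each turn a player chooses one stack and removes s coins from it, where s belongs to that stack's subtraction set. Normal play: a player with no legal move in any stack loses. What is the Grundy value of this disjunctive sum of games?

1

Stack A, S = {6, 7, 8}:
n :  0  1  2  3  4  5  6  7  8  9 10 11 12 13 14 15 16
G :  0  0  0  0  0  0  1  1  1  1  1  1  2  2  0  0  0
G_A(16) = 0.
Stack B, S = {1, 5}:
G(0) = 0
G(1) = mex{0} = 1
G(2) = mex{1} = 0
G(3) = mex{0} = 1
G(4) = mex{1} = 0
G(5) = mex{0,0} = 1
G(6) = mex{1,1} = 0
G(7) = mex{0,0} = 1
G(8) = mex{1,1} = 0
G_B(8) = 0.
Stack C, S = {5, 7, 8, 9}:
G(0) = 0
G(1) = mex{} = 0
G(2) = mex{} = 0
G(3) = mex{} = 0
G(4) = mex{} = 0
G(5) = mex{0} = 1
G(6) = mex{0} = 1
G(7) = mex{0,0} = 1
G(8) = mex{0,0,0} = 1
G(9) = mex{0,0,0,0} = 1
G(10) = mex{1,0,0,0} = 2
G(11) = mex{1,0,0,0} = 2
G(12) = mex{1,1,0,0} = 2
G(13) = mex{1,1,1,0} = 2
G(14) = mex{1,1,1,1} = 0
G(15) = mex{2,1,1,1} = 0
G(16) = mex{2,1,1,1} = 0
G(17) = mex{2,2,1,1} = 0
G(18) = mex{2,2,2,1} = 0
G(19) = mex{0,2,2,2} = 1
G(20) = mex{0,2,2,2} = 1
G(21) = mex{0,0,2,2} = 1
G(22) = mex{0,0,0,2} = 1
G_C(22) = 1.
Combined Grundy value = 0 ⊕ 0 ⊕ 1 = 1.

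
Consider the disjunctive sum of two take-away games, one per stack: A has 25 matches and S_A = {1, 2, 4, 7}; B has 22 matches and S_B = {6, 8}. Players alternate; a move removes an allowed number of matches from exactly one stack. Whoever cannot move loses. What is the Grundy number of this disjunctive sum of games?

0

Stack A, S = {1, 2, 4, 7}:
G(0) = 0
G(1) = mex{0} = 1
G(2) = mex{1,0} = 2
G(3) = mex{2,1} = 0
G(4) = mex{0,2,0} = 1
G(5) = mex{1,0,1} = 2
G(6) = mex{2,1,2} = 0
G(7) = mex{0,2,0,0} = 1
G(8) = mex{1,0,1,1} = 2
G(9) = mex{2,1,2,2} = 0
G(10) = mex{0,2,0,0} = 1
G(11) = mex{1,0,1,1} = 2
G(12) = mex{2,1,2,2} = 0
G(13) = mex{0,2,0,0} = 1
G(14) = mex{1,0,1,1} = 2
G(15) = mex{2,1,2,2} = 0
G(16) = mex{0,2,0,0} = 1
G(17) = mex{1,0,1,1} = 2
G(18) = mex{2,1,2,2} = 0
G(19) = mex{0,2,0,0} = 1
G(20) = mex{1,0,1,1} = 2
G(21) = mex{2,1,2,2} = 0
G(22) = mex{0,2,0,0} = 1
G(23) = mex{1,0,1,1} = 2
G(24) = mex{2,1,2,2} = 0
G(25) = mex{0,2,0,0} = 1
G_A(25) = 1.
Stack B, S = {6, 8}:
n :  0  1  2  3  4  5  6  7  8  9 10 11 12 13 14 15 16 17 18 19 20 21 22
G :  0  0  0  0  0  0  1  1  1  1  1  1  2  2  0  0  0  0  0  0  1  1  1
G_B(22) = 1.
Combined Grundy value = 1 ⊕ 1 = 0.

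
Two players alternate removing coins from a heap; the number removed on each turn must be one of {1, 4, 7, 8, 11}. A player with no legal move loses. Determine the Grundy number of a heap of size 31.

n :  0  1  2  3  4  5  6  7  8  9 10 11 12 13 14 15 16 17 18 19 20 21 22 23 24 25 26 27 28 29 30 31
G :  0  1  0  1  2  0  1  2  3  2  3  4  5  3  0  1  4  0  1  0  1  2  3  2  5  3  2  3  4  0  1  0

0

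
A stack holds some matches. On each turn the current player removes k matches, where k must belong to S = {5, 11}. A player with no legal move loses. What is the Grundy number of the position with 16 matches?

G(0) = 0
G(1) = mex{} = 0
G(2) = mex{} = 0
G(3) = mex{} = 0
G(4) = mex{} = 0
G(5) = mex{0} = 1
G(6) = mex{0} = 1
G(7) = mex{0} = 1
G(8) = mex{0} = 1
G(9) = mex{0} = 1
G(10) = mex{1} = 0
G(11) = mex{1,0} = 2
G(12) = mex{1,0} = 2
G(13) = mex{1,0} = 2
G(14) = mex{1,0} = 2
G(15) = mex{0,0} = 1
G(16) = mex{2,1} = 0

0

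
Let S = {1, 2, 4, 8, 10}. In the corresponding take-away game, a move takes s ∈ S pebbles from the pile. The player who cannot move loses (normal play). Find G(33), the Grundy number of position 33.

0

n :  0  1  2  3  4  5  6  7  8  9 10 11 12 13 14 15 16 17 18 19 20 21 22 23 24 25 26 27 28 29 30 31 32 33
G :  0  1  2  0  1  2  0  1  2  0  1  2  0  1  2  0  1  2  0  1  2  0  1  2  0  1  2  0  1  2  0  1  2  0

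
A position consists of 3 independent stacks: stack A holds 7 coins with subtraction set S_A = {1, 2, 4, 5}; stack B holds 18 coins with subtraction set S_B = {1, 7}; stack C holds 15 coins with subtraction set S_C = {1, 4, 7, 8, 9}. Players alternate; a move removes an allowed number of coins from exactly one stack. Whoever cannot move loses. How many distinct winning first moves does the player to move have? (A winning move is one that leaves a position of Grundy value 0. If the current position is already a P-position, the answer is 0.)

5

Stack A, S = {1, 2, 4, 5}:
n : 0 1 2 3 4 5 6 7
G : 0 1 2 0 1 2 0 1
G_A(7) = 1.
Stack B, S = {1, 7}:
n :  0  1  2  3  4  5  6  7  8  9 10 11 12 13 14 15 16 17 18
G :  0  1  0  1  0  1  0  1  0  1  0  1  0  1  0  1  0  1  0
G_B(18) = 0.
Stack C, S = {1, 4, 7, 8, 9}:
n :  0  1  2  3  4  5  6  7  8  9 10 11 12 13 14 15
G :  0  1  0  1  2  0  1  2  3  2  3  4  5  3  4  0
G_C(15) = 0.
Combined Grundy value = 1 ⊕ 0 ⊕ 0 = 1.
A winning move leaves total XOR = 0, i.e. changes one component's Grundy value g to g ⊕ X where X is the current total.
Stack A: need g' = 1⊕1 = 0. Options: 7−1→G=0, 7−2→G=2, 7−4→G=0, 7−5→G=2. Hits: 2.
Stack B: need g' = 0⊕1 = 1. Options: 18−1→G=1, 18−7→G=1. Hits: 2.
Stack C: need g' = 0⊕1 = 1. Options: 15−1→G=4, 15−4→G=4, 15−7→G=3, 15−8→G=2, 15−9→G=1. Hits: 1.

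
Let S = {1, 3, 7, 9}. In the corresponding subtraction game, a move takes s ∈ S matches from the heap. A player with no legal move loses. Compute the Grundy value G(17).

G(0) = 0
G(1) = mex{0} = 1
G(2) = mex{1} = 0
G(3) = mex{0,0} = 1
G(4) = mex{1,1} = 0
G(5) = mex{0,0} = 1
G(6) = mex{1,1} = 0
G(7) = mex{0,0,0} = 1
G(8) = mex{1,1,1} = 0
G(9) = mex{0,0,0,0} = 1
G(10) = mex{1,1,1,1} = 0
G(11) = mex{0,0,0,0} = 1
G(12) = mex{1,1,1,1} = 0
G(13) = mex{0,0,0,0} = 1
G(14) = mex{1,1,1,1} = 0
G(15) = mex{0,0,0,0} = 1
G(16) = mex{1,1,1,1} = 0
G(17) = mex{0,0,0,0} = 1

1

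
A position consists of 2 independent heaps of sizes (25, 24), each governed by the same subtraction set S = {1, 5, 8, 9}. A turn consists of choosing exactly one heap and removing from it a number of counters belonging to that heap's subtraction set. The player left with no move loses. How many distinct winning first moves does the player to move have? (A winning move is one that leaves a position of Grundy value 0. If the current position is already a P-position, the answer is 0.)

All heaps use S = {1, 5, 8, 9}:
n :  0  1  2  3  4  5  6  7  8  9 10 11 12 13 14 15 16 17 18 19 20 21 22 23 24 25
G :  0  1  0  1  0  1  0  1  2  3  2  3  2  3  2  3  0  1  0  1  0  1  0  1  2  3
Heap A: G(25) = 3.
Heap B: G(24) = 2.
Combined Grundy value = 3 ⊕ 2 = 1.
A winning move leaves total XOR = 0, i.e. changes one component's Grundy value g to g ⊕ X where X is the current total.
Heap A: need g' = 3⊕1 = 2. Options: 25−1→G=2, 25−5→G=0, 25−8→G=1, 25−9→G=0. Hits: 1.
Heap B: need g' = 2⊕1 = 3. Options: 24−1→G=1, 24−5→G=1, 24−8→G=0, 24−9→G=3. Hits: 1.

2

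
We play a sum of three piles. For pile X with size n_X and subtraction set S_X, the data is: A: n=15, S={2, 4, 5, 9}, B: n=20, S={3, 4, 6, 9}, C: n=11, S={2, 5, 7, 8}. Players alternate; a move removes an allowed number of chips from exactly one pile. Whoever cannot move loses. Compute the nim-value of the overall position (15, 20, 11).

1

Pile A, S = {2, 4, 5, 9}:
n :  0  1  2  3  4  5  6  7  8  9 10 11 12 13 14 15
G :  0  0  1  1  2  2  3  0  0  1  1  2  2  3  0  0
G_A(15) = 0.
Pile B, S = {3, 4, 6, 9}:
n :  0  1  2  3  4  5  6  7  8  9 10 11 12 13 14 15 16 17 18 19 20
G :  0  0  0  1  1  1  2  2  2  3  3  3  0  0  0  1  1  1  2  2  2
G_B(20) = 2.
Pile C, S = {2, 5, 7, 8}:
G(0) = 0
G(1) = mex{} = 0
G(2) = mex{0} = 1
G(3) = mex{0} = 1
G(4) = mex{1} = 0
G(5) = mex{1,0} = 2
G(6) = mex{0,0} = 1
G(7) = mex{2,1,0} = 3
G(8) = mex{1,1,0,0} = 2
G(9) = mex{3,0,1,0} = 2
G(10) = mex{2,2,1,1} = 0
G(11) = mex{2,1,0,1} = 3
G_C(11) = 3.
Combined Grundy value = 0 ⊕ 2 ⊕ 3 = 1.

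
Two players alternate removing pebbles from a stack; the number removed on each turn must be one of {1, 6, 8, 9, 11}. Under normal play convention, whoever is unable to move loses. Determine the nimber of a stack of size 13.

2

G(0) = 0
G(1) = mex{0} = 1
G(2) = mex{1} = 0
G(3) = mex{0} = 1
G(4) = mex{1} = 0
G(5) = mex{0} = 1
G(6) = mex{1,0} = 2
G(7) = mex{2,1} = 0
G(8) = mex{0,0,0} = 1
G(9) = mex{1,1,1,0} = 2
G(10) = mex{2,0,0,1} = 3
G(11) = mex{3,1,1,0,0} = 2
G(12) = mex{2,2,0,1,1} = 3
G(13) = mex{3,0,1,0,0} = 2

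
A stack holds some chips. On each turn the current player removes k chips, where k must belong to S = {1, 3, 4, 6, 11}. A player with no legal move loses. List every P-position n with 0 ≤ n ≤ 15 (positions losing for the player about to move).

0, 2, 7, 9, 14

n :  0  1  2  3  4  5  6  7  8  9 10 11 12 13 14 15
G :  0  1  0  1  2  3  2  0  1  0  1  2  3  2  0  1
P-positions are exactly the n with G(n) = 0.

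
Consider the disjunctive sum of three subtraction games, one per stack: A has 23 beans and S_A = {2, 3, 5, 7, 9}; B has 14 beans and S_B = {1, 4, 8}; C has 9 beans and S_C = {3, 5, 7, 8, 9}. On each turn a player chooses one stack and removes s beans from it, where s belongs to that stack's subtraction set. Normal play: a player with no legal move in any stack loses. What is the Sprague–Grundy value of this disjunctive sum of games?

3

Stack A, S = {2, 3, 5, 7, 9}:
G(0) = 0
G(1) = mex{} = 0
G(2) = mex{0} = 1
G(3) = mex{0,0} = 1
G(4) = mex{1,0} = 2
G(5) = mex{1,1,0} = 2
G(6) = mex{2,1,0} = 3
G(7) = mex{2,2,1,0} = 3
G(8) = mex{3,2,1,0} = 4
G(9) = mex{3,3,2,1,0} = 4
G(10) = mex{4,3,2,1,0} = 5
G(11) = mex{4,4,3,2,1} = 0
G(12) = mex{5,4,3,2,1} = 0
G(13) = mex{0,5,4,3,2} = 1
G(14) = mex{0,0,4,3,2} = 1
G(15) = mex{1,0,5,4,3} = 2
G(16) = mex{1,1,0,4,3} = 2
G(17) = mex{2,1,0,5,4} = 3
G(18) = mex{2,2,1,0,4} = 3
G(19) = mex{3,2,1,0,5} = 4
G(20) = mex{3,3,2,1,0} = 4
G(21) = mex{4,3,2,1,0} = 5
G(22) = mex{4,4,3,2,1} = 0
G(23) = mex{5,4,3,2,1} = 0
G_A(23) = 0.
Stack B, S = {1, 4, 8}:
n :  0  1  2  3  4  5  6  7  8  9 10 11 12 13 14
G :  0  1  0  1  2  0  1  0  1  2  3  2  0  1  0
G_B(14) = 0.
Stack C, S = {3, 5, 7, 8, 9}:
n : 0 1 2 3 4 5 6 7 8 9
G : 0 0 0 1 1 1 2 2 2 3
G_C(9) = 3.
Combined Grundy value = 0 ⊕ 0 ⊕ 3 = 3.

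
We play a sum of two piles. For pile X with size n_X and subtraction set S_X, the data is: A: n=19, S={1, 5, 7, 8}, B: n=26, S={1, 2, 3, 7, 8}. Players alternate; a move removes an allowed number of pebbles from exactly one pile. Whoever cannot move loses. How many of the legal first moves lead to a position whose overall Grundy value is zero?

1

Pile A, S = {1, 5, 7, 8}:
G(0) = 0
G(1) = mex{0} = 1
G(2) = mex{1} = 0
G(3) = mex{0} = 1
G(4) = mex{1} = 0
G(5) = mex{0,0} = 1
G(6) = mex{1,1} = 0
G(7) = mex{0,0,0} = 1
G(8) = mex{1,1,1,0} = 2
G(9) = mex{2,0,0,1} = 3
G(10) = mex{3,1,1,0} = 2
G(11) = mex{2,0,0,1} = 3
G(12) = mex{3,1,1,0} = 2
G(13) = mex{2,2,0,1} = 3
G(14) = mex{3,3,1,0} = 2
G(15) = mex{2,2,2,1} = 0
G(16) = mex{0,3,3,2} = 1
G(17) = mex{1,2,2,3} = 0
G(18) = mex{0,3,3,2} = 1
G(19) = mex{1,2,2,3} = 0
G_A(19) = 0.
Pile B, S = {1, 2, 3, 7, 8}:
G(0) = 0
G(1) = mex{0} = 1
G(2) = mex{1,0} = 2
G(3) = mex{2,1,0} = 3
G(4) = mex{3,2,1} = 0
G(5) = mex{0,3,2} = 1
G(6) = mex{1,0,3} = 2
G(7) = mex{2,1,0,0} = 3
G(8) = mex{3,2,1,1,0} = 4
G(9) = mex{4,3,2,2,1} = 0
G(10) = mex{0,4,3,3,2} = 1
G(11) = mex{1,0,4,0,3} = 2
G(12) = mex{2,1,0,1,0} = 3
G(13) = mex{3,2,1,2,1} = 0
G(14) = mex{0,3,2,3,2} = 1
G(15) = mex{1,0,3,4,3} = 2
G(16) = mex{2,1,0,0,4} = 3
G(17) = mex{3,2,1,1,0} = 4
G(18) = mex{4,3,2,2,1} = 0
G(19) = mex{0,4,3,3,2} = 1
G(20) = mex{1,0,4,0,3} = 2
G(21) = mex{2,1,0,1,0} = 3
G(22) = mex{3,2,1,2,1} = 0
G(23) = mex{0,3,2,3,2} = 1
G(24) = mex{1,0,3,4,3} = 2
G(25) = mex{2,1,0,0,4} = 3
G(26) = mex{3,2,1,1,0} = 4
G_B(26) = 4.
Combined Grundy value = 0 ⊕ 4 = 4.
A winning move leaves total XOR = 0, i.e. changes one component's Grundy value g to g ⊕ X where X is the current total.
Pile A: need g' = 0⊕4 = 4. Options: 19−1→G=1, 19−5→G=2, 19−7→G=2, 19−8→G=3. Hits: 0.
Pile B: need g' = 4⊕4 = 0. Options: 26−1→G=3, 26−2→G=2, 26−3→G=1, 26−7→G=1, 26−8→G=0. Hits: 1.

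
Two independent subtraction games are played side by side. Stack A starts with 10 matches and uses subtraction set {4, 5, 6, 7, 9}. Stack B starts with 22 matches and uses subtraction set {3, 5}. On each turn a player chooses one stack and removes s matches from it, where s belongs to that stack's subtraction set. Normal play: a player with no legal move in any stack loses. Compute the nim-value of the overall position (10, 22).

Stack A, S = {4, 5, 6, 7, 9}:
G(0) = 0
G(1) = mex{} = 0
G(2) = mex{} = 0
G(3) = mex{} = 0
G(4) = mex{0} = 1
G(5) = mex{0,0} = 1
G(6) = mex{0,0,0} = 1
G(7) = mex{0,0,0,0} = 1
G(8) = mex{1,0,0,0} = 2
G(9) = mex{1,1,0,0,0} = 2
G(10) = mex{1,1,1,0,0} = 2
G_A(10) = 2.
Stack B, S = {3, 5}:
G(0) = 0
G(1) = mex{} = 0
G(2) = mex{} = 0
G(3) = mex{0} = 1
G(4) = mex{0} = 1
G(5) = mex{0,0} = 1
G(6) = mex{1,0} = 2
G(7) = mex{1,0} = 2
G(8) = mex{1,1} = 0
G(9) = mex{2,1} = 0
G(10) = mex{2,1} = 0
G(11) = mex{0,2} = 1
G(12) = mex{0,2} = 1
G(13) = mex{0,0} = 1
G(14) = mex{1,0} = 2
G(15) = mex{1,0} = 2
G(16) = mex{1,1} = 0
G(17) = mex{2,1} = 0
G(18) = mex{2,1} = 0
G(19) = mex{0,2} = 1
G(20) = mex{0,2} = 1
G(21) = mex{0,0} = 1
G(22) = mex{1,0} = 2
G_B(22) = 2.
Combined Grundy value = 2 ⊕ 2 = 0.

0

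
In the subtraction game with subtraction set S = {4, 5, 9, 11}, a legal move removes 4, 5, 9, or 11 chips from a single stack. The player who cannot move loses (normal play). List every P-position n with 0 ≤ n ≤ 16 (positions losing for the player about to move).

n :  0  1  2  3  4  5  6  7  8  9 10 11 12 13 14 15 16
G :  0  0  0  0  1  1  1  1  2  2  2  2  3  3  3  0  0
P-positions are exactly the n with G(n) = 0.

0, 1, 2, 3, 15, 16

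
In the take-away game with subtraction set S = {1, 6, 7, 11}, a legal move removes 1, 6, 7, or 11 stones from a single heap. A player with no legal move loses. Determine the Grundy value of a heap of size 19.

G(0) = 0
G(1) = mex{0} = 1
G(2) = mex{1} = 0
G(3) = mex{0} = 1
G(4) = mex{1} = 0
G(5) = mex{0} = 1
G(6) = mex{1,0} = 2
G(7) = mex{2,1,0} = 3
G(8) = mex{3,0,1} = 2
G(9) = mex{2,1,0} = 3
G(10) = mex{3,0,1} = 2
G(11) = mex{2,1,0,0} = 3
G(12) = mex{3,2,1,1} = 0
G(13) = mex{0,3,2,0} = 1
G(14) = mex{1,2,3,1} = 0
G(15) = mex{0,3,2,0} = 1
G(16) = mex{1,2,3,1} = 0
G(17) = mex{0,3,2,2} = 1
G(18) = mex{1,0,3,3} = 2
G(19) = mex{2,1,0,2} = 3

3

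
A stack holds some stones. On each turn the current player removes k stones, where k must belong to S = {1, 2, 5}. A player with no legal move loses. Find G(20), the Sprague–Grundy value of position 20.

2

G(0) = 0
G(1) = mex{0} = 1
G(2) = mex{1,0} = 2
G(3) = mex{2,1} = 0
G(4) = mex{0,2} = 1
G(5) = mex{1,0,0} = 2
G(6) = mex{2,1,1} = 0
G(7) = mex{0,2,2} = 1
G(8) = mex{1,0,0} = 2
G(9) = mex{2,1,1} = 0
G(10) = mex{0,2,2} = 1
G(11) = mex{1,0,0} = 2
G(12) = mex{2,1,1} = 0
G(13) = mex{0,2,2} = 1
G(14) = mex{1,0,0} = 2
G(15) = mex{2,1,1} = 0
G(16) = mex{0,2,2} = 1
G(17) = mex{1,0,0} = 2
G(18) = mex{2,1,1} = 0
G(19) = mex{0,2,2} = 1
G(20) = mex{1,0,0} = 2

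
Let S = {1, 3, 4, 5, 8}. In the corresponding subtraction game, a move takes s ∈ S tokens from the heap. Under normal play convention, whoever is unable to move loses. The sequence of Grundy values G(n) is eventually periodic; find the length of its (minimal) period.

n :  0  1  2  3  4  5  6  7  8  9 10 11 12 13 14 15 16 17 18 19
G :  0  1  0  1  2  3  2  3  4  0  1  0  1  2  3  2  3  4  0  1
G(n+9) = G(n) holds for n = 0,…,7 (a full window of length max(S) = 8), so the sequence is purely periodic with period 9.

9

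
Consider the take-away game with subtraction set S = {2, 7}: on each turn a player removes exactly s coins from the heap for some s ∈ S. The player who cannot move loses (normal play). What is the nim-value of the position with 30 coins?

1

G(0) = 0
G(1) = mex{} = 0
G(2) = mex{0} = 1
G(3) = mex{0} = 1
G(4) = mex{1} = 0
G(5) = mex{1} = 0
G(6) = mex{0} = 1
G(7) = mex{0,0} = 1
G(8) = mex{1,0} = 2
G(9) = mex{1,1} = 0
G(10) = mex{2,1} = 0
G(11) = mex{0,0} = 1
G(12) = mex{0,0} = 1
G(13) = mex{1,1} = 0
G(14) = mex{1,1} = 0
G(15) = mex{0,2} = 1
G(16) = mex{0,0} = 1
G(17) = mex{1,0} = 2
G(18) = mex{1,1} = 0
G(19) = mex{2,1} = 0
G(20) = mex{0,0} = 1
G(21) = mex{0,0} = 1
G(22) = mex{1,1} = 0
G(23) = mex{1,1} = 0
G(24) = mex{0,2} = 1
G(25) = mex{0,0} = 1
G(26) = mex{1,0} = 2
G(27) = mex{1,1} = 0
G(28) = mex{2,1} = 0
G(29) = mex{0,0} = 1
G(30) = mex{0,0} = 1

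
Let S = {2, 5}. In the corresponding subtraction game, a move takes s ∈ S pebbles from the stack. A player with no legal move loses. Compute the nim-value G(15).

0

G(0) = 0
G(1) = mex{} = 0
G(2) = mex{0} = 1
G(3) = mex{0} = 1
G(4) = mex{1} = 0
G(5) = mex{1,0} = 2
G(6) = mex{0,0} = 1
G(7) = mex{2,1} = 0
G(8) = mex{1,1} = 0
G(9) = mex{0,0} = 1
G(10) = mex{0,2} = 1
G(11) = mex{1,1} = 0
G(12) = mex{1,0} = 2
G(13) = mex{0,0} = 1
G(14) = mex{2,1} = 0
G(15) = mex{1,1} = 0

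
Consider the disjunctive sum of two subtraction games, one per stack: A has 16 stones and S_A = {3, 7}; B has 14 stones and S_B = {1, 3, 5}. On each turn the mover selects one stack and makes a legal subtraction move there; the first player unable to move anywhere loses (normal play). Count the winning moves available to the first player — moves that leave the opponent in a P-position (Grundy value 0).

Stack A, S = {3, 7}:
n :  0  1  2  3  4  5  6  7  8  9 10 11 12 13 14 15 16
G :  0  0  0  1  1  1  0  2  2  1  0  0  0  1  1  1  0
G_A(16) = 0.
Stack B, S = {1, 3, 5}:
n :  0  1  2  3  4  5  6  7  8  9 10 11 12 13 14
G :  0  1  0  1  0  1  0  1  0  1  0  1  0  1  0
G_B(14) = 0.
Combined Grundy value = 0 ⊕ 0 = 0.
A winning move leaves total XOR = 0, i.e. changes one component's Grundy value g to g ⊕ X where X is the current total.
Stack A: target g' = 0⊕0 = 0, but every legal move changes the Grundy value (mex property), so 0 moves.
Stack B: target g' = 0⊕0 = 0, but every legal move changes the Grundy value (mex property), so 0 moves.

0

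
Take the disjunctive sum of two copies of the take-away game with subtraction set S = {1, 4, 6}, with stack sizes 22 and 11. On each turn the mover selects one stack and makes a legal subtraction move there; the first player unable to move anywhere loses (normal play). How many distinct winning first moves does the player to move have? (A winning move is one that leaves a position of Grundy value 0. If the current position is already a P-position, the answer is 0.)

All stacks use S = {1, 4, 6}:
G(0) = 0
G(1) = mex{0} = 1
G(2) = mex{1} = 0
G(3) = mex{0} = 1
G(4) = mex{1,0} = 2
G(5) = mex{2,1} = 0
G(6) = mex{0,0,0} = 1
G(7) = mex{1,1,1} = 0
G(8) = mex{0,2,0} = 1
G(9) = mex{1,0,1} = 2
G(10) = mex{2,1,2} = 0
G(11) = mex{0,0,0} = 1
G(12) = mex{1,1,1} = 0
G(13) = mex{0,2,0} = 1
G(14) = mex{1,0,1} = 2
G(15) = mex{2,1,2} = 0
G(16) = mex{0,0,0} = 1
G(17) = mex{1,1,1} = 0
G(18) = mex{0,2,0} = 1
G(19) = mex{1,0,1} = 2
G(20) = mex{2,1,2} = 0
G(21) = mex{0,0,0} = 1
G(22) = mex{1,1,1} = 0
Stack A: G(22) = 0.
Stack B: G(11) = 1.
Combined Grundy value = 0 ⊕ 1 = 1.
A winning move leaves total XOR = 0, i.e. changes one component's Grundy value g to g ⊕ X where X is the current total.
Stack A: need g' = 0⊕1 = 1. Options: 22−1→G=1, 22−4→G=1, 22−6→G=1. Hits: 3.
Stack B: need g' = 1⊕1 = 0. Options: 11−1→G=0, 11−4→G=0, 11−6→G=0. Hits: 3.

6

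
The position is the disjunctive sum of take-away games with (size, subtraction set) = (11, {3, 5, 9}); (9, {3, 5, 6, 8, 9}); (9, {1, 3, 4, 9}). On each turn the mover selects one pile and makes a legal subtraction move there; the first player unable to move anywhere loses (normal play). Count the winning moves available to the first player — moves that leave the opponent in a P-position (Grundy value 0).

1

Pile A, S = {3, 5, 9}:
n :  0  1  2  3  4  5  6  7  8  9 10 11
G :  0  0  0  1  1  1  2  2  0  3  3  1
G_A(11) = 1.
Pile B, S = {3, 5, 6, 8, 9}:
n : 0 1 2 3 4 5 6 7 8 9
G : 0 0 0 1 1 1 2 2 2 3
G_B(9) = 3.
Pile C, S = {1, 3, 4, 9}:
n : 0 1 2 3 4 5 6 7 8 9
G : 0 1 0 1 2 3 2 0 1 4
G_C(9) = 4.
Combined Grundy value = 1 ⊕ 3 ⊕ 4 = 6.
A winning move leaves total XOR = 0, i.e. changes one component's Grundy value g to g ⊕ X where X is the current total.
Pile A: need g' = 1⊕6 = 7. Options: 11−3→G=0, 11−5→G=2, 11−9→G=0. Hits: 0.
Pile B: need g' = 3⊕6 = 5. Options: 9−3→G=2, 9−5→G=1, 9−6→G=1, 9−8→G=0, 9−9→G=0. Hits: 0.
Pile C: need g' = 4⊕6 = 2. Options: 9−1→G=1, 9−3→G=2, 9−4→G=3, 9−9→G=0. Hits: 1.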